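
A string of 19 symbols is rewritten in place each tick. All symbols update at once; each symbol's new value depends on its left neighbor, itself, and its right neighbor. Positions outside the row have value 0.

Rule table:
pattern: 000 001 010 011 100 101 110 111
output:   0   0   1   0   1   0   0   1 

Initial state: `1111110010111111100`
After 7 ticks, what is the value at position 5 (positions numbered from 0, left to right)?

0

0111101010011111010
0011001011001110011
0000101000100101000
0000101100110101100
0000100010000100010
0000110011000110011
0000001000100001000
position 5 holds 0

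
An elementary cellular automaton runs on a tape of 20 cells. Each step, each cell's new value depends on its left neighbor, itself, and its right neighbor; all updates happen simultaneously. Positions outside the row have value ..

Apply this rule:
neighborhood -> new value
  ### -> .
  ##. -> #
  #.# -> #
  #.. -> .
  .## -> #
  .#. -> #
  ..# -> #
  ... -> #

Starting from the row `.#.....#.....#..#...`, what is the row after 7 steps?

##########.#.#####.#

step 1: ##.#####.#####.##.##
step 2: ####...###...#######
step 3: #..#.###.#.###.....#
step 4: #.####.#####.#.#####
step 5: ###..###...#####...#
step 6: #.#.##.#.###...#.###
step 7: ##########.#.#####.#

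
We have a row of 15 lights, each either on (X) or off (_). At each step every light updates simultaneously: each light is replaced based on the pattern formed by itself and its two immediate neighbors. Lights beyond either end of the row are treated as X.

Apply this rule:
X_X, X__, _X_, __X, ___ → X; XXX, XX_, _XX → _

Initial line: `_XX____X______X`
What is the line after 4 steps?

_XX___________X

X__XXXXXXXXXXX_
_XX___________X
X__XXXXXXXXXXX_  (repeats step 1; period 2)
step 4: _XX___________X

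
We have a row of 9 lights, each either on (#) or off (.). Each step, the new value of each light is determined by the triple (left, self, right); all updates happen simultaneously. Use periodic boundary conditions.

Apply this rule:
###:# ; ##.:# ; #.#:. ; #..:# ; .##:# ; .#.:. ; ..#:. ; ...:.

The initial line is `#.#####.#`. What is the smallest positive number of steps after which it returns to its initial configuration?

1

#.#####.#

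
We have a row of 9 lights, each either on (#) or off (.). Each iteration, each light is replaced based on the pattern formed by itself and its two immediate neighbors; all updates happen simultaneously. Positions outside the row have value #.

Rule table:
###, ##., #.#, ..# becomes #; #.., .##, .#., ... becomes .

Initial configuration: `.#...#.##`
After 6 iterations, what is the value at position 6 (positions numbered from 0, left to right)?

#...#.#.#
#..#.#.#.
#.#.#.#.#
##.#.#.#.
###.#.#.#
####.#.#.
position 6 holds .

.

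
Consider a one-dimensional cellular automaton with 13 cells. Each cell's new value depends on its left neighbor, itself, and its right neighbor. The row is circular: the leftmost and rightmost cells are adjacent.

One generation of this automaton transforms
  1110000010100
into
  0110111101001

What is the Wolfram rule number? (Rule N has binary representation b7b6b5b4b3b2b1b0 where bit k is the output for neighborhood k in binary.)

227

position 1: 111 → 1  (bit 7 = 1)
position 2: 110 → 1  (bit 6 = 1)
position 9: 101 → 1  (bit 5 = 1)
position 3: 100 → 0  (bit 4 = 0)
position 0: 011 → 0  (bit 3 = 0)
position 8: 010 → 0  (bit 2 = 0)
position 7: 001 → 1  (bit 1 = 1)
position 4: 000 → 1  (bit 0 = 1)
bits b7..b0 = 11100011 = 227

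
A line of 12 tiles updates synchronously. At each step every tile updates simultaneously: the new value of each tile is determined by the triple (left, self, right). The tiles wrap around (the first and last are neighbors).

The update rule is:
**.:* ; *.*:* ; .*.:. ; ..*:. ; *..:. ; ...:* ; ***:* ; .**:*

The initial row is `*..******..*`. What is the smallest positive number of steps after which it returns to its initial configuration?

1

*..******..*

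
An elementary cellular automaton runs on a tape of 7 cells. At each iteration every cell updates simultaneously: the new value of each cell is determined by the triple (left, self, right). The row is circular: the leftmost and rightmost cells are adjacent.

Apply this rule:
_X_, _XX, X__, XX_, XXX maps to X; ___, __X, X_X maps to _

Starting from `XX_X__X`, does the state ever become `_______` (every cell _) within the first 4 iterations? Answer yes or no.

XX_XX_X
XX_XX_X  (fixed point — unchanged through iteration 4)
iteration 4 is XX_XX_X, still not uniform _

no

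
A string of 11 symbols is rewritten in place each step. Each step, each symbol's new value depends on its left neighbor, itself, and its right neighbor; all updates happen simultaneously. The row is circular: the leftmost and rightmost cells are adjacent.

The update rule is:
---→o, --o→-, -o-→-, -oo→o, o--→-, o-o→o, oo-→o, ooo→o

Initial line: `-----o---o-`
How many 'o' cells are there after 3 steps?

7

oooo---o---
oooo-o---o-
ooooo--o--o
count of o: 7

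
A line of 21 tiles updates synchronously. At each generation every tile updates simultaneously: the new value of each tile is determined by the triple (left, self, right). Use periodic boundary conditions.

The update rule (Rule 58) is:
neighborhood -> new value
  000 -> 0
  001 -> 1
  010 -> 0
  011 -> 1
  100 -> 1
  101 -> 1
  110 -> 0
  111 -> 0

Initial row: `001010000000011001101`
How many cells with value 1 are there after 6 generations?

generation 1: 110101000000110111010
generation 2: 101010100001101100101
generation 3: 010101010011011011011
generation 4: 101010101110110110110
generation 5: 010101011001101101101
generation 6: 101010110111011011010
count of 1: 13

13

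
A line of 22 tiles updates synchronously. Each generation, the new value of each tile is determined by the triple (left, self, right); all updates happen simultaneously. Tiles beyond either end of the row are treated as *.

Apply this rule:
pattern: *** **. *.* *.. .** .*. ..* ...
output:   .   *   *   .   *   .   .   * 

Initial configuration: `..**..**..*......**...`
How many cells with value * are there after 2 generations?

..**..**....****.**.*.
..**..**.**.*..*****.*
count of *: 13

13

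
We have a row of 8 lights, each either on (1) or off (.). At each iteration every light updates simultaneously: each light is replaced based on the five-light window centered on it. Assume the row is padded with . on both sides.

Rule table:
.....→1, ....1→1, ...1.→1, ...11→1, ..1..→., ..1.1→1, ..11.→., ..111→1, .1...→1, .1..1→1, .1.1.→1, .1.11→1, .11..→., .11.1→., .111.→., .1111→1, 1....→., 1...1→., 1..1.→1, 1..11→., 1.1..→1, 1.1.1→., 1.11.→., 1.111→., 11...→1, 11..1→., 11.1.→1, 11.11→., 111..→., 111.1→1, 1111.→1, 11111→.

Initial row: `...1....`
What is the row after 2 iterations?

iteration 1: 111.1.11
iteration 2: 1.11.1..

1.11.1..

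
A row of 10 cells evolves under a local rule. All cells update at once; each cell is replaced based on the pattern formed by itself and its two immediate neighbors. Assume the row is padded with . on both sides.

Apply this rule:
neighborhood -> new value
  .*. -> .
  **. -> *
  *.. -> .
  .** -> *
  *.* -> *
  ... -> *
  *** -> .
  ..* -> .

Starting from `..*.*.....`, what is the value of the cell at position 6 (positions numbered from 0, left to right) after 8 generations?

generation 1: *..*..****
generation 2: ......*..*
generation 3: *****.....
generation 4: *...*.****
generation 5: ..*..**..*
generation 6: *....**...
generation 7: ..**.**.**
generation 8: *.********
position 6 holds *

*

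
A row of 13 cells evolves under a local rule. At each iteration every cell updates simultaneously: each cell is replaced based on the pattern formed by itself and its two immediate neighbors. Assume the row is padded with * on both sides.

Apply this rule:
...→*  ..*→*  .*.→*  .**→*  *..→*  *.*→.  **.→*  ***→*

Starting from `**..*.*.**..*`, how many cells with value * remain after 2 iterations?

*****.*.*****
*****.*.*****
count of *: 11

11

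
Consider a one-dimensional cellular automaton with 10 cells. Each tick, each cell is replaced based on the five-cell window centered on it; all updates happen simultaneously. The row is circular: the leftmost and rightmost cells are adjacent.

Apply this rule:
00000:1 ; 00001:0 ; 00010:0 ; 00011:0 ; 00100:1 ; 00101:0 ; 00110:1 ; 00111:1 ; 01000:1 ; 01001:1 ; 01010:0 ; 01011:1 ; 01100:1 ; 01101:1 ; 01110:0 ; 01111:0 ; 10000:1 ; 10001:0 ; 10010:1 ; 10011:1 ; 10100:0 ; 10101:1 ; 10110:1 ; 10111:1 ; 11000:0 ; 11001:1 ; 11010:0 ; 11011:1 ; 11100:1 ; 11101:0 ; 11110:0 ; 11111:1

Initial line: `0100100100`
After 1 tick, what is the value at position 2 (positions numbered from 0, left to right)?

0111111110
position 2 holds 1

1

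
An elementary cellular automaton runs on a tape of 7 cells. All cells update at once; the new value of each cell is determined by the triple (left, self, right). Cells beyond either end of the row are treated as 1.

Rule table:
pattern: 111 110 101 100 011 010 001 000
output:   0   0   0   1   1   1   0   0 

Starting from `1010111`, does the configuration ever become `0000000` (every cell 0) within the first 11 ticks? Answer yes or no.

0010100
1010110
0010100  (repeats tick 1; period 2)
tick 11: 0010100
tick 11 is 0010100, still not uniform 0

no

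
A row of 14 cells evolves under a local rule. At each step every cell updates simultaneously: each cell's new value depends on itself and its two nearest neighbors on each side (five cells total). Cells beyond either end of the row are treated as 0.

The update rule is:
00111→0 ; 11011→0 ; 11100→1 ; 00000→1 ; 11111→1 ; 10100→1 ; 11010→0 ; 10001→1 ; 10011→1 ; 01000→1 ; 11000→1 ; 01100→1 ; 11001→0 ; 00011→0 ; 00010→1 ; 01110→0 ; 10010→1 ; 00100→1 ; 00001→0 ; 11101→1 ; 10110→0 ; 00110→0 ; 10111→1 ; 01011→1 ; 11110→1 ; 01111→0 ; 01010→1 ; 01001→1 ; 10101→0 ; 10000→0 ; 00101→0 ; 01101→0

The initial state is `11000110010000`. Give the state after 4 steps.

01110010111011
00010101101001
10101010001111
01010111100011

01010111100011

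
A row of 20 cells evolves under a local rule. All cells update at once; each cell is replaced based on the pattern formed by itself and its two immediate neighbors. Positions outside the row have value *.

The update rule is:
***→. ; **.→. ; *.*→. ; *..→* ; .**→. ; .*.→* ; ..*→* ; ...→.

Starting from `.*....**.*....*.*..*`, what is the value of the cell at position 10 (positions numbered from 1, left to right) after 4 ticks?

.

.**..*...**..**.***.
...****.*..**.......
*.*.....***..*.....*
..**...*...****...*.
position 10 holds .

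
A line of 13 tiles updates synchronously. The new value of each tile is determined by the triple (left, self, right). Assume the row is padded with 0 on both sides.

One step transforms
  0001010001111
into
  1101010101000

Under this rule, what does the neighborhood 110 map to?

0

At position 12 the neighborhood is 110; the next row has 0 there.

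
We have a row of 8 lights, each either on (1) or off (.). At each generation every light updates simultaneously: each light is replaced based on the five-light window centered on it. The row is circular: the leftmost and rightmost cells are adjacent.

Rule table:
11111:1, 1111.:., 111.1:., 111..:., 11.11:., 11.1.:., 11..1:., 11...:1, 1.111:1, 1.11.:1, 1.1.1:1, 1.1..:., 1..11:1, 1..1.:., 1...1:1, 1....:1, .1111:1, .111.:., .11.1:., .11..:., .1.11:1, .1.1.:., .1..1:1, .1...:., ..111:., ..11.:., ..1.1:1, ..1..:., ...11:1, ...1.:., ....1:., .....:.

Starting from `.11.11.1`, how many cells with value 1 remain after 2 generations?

2

11..1..1
.....11.
count of 1: 2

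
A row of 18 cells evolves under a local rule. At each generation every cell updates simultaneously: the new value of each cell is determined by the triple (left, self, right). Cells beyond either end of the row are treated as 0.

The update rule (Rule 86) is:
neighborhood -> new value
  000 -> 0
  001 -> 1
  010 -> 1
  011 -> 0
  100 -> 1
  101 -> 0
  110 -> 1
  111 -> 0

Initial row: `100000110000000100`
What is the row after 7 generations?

110001011000001110
011011001100010011
101001110110111101
101110010010000101
100011111111001101
110100000001110101
010110000010010101

010110000010010101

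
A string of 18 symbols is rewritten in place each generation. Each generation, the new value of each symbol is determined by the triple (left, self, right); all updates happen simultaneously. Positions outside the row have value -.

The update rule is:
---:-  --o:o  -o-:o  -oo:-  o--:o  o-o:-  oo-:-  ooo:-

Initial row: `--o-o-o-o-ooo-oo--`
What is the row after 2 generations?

-oo-o-o-o-------o-
o---o-o-oo-----ooo

o---o-o-oo-----ooo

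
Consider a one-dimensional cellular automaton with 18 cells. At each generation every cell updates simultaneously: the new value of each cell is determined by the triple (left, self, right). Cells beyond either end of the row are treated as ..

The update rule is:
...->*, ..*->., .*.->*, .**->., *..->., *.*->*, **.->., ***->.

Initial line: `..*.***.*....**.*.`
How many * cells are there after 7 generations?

generation 1: *.**...**.**...**.
generation 2: **...*...*...*....
generation 3: ...*.*.*.*.*.*.***
generation 4: **.************...
generation 5: ..*.............**
generation 6: *.*.***********...
generation 7: ****............**
count of *: 6

6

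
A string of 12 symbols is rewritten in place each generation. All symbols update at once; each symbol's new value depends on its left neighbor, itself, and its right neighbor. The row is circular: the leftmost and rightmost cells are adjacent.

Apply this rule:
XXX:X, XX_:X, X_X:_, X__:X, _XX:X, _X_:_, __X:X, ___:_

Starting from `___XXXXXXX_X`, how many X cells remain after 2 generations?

10

X_XXXXXXXX__
__XXXXXXXXXX
count of X: 10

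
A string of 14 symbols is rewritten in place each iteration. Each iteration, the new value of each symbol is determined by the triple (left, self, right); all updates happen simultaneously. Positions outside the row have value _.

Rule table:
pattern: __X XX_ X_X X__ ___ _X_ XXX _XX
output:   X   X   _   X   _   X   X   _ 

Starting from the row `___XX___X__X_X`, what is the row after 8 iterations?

X__XX__XXX_X_X

__X_XX_XXXXX_X
_XX__X__XXXX_X
X_XXXXXX_XXX_X
X__XXXXX__XX_X
XXX_XXXXXX_X_X
_XX__XXXXX_X_X
X_XXX_XXXX_X_X
X__XX__XXX_X_X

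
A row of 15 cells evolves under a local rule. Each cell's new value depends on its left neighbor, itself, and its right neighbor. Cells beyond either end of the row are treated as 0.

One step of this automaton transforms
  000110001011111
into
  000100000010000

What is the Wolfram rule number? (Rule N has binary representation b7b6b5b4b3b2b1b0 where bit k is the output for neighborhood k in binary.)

8

position 11: 111 → 0  (bit 7 = 0)
position 4: 110 → 0  (bit 6 = 0)
position 9: 101 → 0  (bit 5 = 0)
position 5: 100 → 0  (bit 4 = 0)
position 3: 011 → 1  (bit 3 = 1)
position 8: 010 → 0  (bit 2 = 0)
position 2: 001 → 0  (bit 1 = 0)
position 0: 000 → 0  (bit 0 = 0)
bits b7..b0 = 00001000 = 8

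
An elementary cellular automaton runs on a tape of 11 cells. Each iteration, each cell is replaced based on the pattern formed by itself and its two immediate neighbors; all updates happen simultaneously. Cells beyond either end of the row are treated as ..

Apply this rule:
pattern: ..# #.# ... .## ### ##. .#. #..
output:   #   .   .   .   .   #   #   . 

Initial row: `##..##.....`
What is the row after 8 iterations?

.#.#.#.....
##.#.#.....
.#.#.#.....  (repeats iteration 1; period 2)
iteration 8: ##.#.#.....

##.#.#.....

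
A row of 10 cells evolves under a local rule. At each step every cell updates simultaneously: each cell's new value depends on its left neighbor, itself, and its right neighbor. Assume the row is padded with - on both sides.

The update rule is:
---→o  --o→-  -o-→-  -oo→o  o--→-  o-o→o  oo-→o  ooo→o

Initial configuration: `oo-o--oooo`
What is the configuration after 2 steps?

ooo---oooo
ooo-o-oooo

ooo-o-oooo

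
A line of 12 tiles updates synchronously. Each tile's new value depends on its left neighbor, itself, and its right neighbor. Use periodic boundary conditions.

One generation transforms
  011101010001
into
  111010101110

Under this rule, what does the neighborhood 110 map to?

At position 3 the neighborhood is 110; the next row has 0 there.

0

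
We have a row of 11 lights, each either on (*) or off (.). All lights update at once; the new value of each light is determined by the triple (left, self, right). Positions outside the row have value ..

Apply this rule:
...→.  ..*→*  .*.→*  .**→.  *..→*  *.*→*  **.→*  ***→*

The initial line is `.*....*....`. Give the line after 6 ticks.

*.**.****.*

tick 1: ***..***...
tick 2: .****.***..
tick 3: *.****.***.
tick 4: **.****.***
tick 5: .**.****.**
tick 6: *.**.****.*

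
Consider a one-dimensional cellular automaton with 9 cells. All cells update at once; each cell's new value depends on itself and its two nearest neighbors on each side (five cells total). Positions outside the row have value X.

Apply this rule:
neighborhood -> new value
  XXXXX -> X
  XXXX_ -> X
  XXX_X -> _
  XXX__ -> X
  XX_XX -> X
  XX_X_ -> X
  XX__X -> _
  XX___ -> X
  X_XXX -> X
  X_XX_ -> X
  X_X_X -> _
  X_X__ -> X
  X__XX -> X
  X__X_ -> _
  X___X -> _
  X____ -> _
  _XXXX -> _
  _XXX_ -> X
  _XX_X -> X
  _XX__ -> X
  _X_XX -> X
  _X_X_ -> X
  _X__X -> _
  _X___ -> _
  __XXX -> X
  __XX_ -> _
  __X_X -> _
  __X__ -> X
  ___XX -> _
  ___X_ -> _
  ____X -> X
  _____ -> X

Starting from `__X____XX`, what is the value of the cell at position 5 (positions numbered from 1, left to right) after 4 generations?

_

__X__X_X_
__X___X_X
__X____XX  (repeats generation 0; period 3)
generation 4: __X__X_X_
position 5 holds _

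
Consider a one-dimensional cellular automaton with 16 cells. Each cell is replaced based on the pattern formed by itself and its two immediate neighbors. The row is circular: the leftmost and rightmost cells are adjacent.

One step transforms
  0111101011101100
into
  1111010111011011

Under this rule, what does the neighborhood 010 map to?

At position 6 the neighborhood is 010; the next row has 0 there.

0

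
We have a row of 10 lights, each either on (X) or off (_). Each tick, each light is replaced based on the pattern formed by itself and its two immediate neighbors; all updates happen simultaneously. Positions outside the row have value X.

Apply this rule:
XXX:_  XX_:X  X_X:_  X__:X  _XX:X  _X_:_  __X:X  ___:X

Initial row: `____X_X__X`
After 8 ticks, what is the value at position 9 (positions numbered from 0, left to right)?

_

XXXX___XXX
___XXXXX__
XXXX___XXX  (repeats tick 1; period 2)
tick 8: ___XXXXX__
position 9 holds _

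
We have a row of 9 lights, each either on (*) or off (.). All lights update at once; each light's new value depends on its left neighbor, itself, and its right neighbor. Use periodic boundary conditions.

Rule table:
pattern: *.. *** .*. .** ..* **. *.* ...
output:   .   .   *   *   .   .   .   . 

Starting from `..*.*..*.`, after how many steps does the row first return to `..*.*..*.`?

1

..*.*..*.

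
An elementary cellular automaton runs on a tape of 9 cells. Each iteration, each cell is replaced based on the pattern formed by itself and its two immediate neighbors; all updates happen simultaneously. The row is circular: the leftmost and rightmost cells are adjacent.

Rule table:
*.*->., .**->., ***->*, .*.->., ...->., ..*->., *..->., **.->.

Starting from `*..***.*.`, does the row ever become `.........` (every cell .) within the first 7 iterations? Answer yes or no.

....*....
.........
all cells are . at iteration 2

yes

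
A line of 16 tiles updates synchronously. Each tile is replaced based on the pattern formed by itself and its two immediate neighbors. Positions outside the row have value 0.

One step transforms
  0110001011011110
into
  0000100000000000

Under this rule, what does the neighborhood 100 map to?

At position 3 the neighborhood is 100; the next row has 0 there.

0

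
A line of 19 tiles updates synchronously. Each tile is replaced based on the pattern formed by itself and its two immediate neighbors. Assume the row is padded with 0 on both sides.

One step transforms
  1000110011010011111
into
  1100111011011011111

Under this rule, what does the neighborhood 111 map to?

1

At position 15 the neighborhood is 111; the next row has 1 there.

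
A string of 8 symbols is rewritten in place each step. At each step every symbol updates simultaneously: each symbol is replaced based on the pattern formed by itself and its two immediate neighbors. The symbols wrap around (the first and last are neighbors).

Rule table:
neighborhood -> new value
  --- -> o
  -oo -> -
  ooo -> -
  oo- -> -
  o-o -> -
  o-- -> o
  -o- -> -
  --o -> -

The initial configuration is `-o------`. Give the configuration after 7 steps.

ooooo--o

--oooooo
o-------
-oooooo-
-------o
oooooo--
------o-
ooooo--o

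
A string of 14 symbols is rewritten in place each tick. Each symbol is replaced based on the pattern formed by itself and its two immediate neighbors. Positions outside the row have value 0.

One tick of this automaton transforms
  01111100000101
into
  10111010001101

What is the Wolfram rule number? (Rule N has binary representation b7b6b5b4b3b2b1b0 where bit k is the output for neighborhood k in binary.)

position 2: 111 → 1  (bit 7 = 1)
position 5: 110 → 0  (bit 6 = 0)
position 12: 101 → 0  (bit 5 = 0)
position 6: 100 → 1  (bit 4 = 1)
position 1: 011 → 0  (bit 3 = 0)
position 11: 010 → 1  (bit 2 = 1)
position 0: 001 → 1  (bit 1 = 1)
position 7: 000 → 0  (bit 0 = 0)
bits b7..b0 = 10010110 = 150

150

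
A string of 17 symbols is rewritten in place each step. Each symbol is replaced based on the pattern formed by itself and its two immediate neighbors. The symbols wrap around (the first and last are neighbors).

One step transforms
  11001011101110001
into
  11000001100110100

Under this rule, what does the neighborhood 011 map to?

0

At position 6 the neighborhood is 011; the next row has 0 there.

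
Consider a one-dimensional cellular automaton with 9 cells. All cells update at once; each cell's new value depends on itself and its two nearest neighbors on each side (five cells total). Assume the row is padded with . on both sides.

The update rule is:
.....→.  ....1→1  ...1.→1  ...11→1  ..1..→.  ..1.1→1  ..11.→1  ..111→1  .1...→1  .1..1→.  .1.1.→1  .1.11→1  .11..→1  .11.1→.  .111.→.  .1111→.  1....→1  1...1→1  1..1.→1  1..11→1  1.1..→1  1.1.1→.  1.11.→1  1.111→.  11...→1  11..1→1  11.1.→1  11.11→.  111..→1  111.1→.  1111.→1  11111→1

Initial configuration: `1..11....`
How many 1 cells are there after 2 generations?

generation 1: ..11111..
generation 2: 111.11111
count of 1: 8

8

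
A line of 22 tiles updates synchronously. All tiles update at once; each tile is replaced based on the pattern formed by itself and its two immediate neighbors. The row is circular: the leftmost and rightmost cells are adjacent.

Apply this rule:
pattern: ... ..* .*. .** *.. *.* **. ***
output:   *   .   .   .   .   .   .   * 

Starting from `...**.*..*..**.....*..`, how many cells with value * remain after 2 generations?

14

**.............***...*
*..***********..*..*..
count of *: 14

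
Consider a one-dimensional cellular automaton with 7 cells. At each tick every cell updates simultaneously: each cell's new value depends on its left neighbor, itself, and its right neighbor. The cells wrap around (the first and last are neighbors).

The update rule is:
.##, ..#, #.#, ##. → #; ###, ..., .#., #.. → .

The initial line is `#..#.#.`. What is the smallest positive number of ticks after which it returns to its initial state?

7

tick 1: ..#.#.#
tick 2: .#.#.#.
tick 3: #.#.#..
tick 4: .#.#..#
tick 5: #.#..#.
tick 6: .#..#.#
tick 7: #..#.#.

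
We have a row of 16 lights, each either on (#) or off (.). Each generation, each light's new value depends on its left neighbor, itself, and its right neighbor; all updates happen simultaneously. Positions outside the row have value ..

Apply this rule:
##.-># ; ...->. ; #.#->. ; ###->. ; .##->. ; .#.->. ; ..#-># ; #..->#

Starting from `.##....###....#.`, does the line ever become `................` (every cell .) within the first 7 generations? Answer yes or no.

generation 1: #.##..#..##..#.#
generation 2: ...###.##.###...
generation 3: ..#..#..#...##..
generation 4: .#.##.##.#.#.##.
generation 5: #...#..#......##
generation 6: .#.#.##.#....#.#
generation 7: #.....#..#..#...
generation 7 is #.....#..#..#..., still not uniform .

no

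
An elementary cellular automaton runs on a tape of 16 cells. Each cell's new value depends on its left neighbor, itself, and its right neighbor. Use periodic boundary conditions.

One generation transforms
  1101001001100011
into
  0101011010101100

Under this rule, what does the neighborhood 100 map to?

At position 4 the neighborhood is 100; the next row has 0 there.

0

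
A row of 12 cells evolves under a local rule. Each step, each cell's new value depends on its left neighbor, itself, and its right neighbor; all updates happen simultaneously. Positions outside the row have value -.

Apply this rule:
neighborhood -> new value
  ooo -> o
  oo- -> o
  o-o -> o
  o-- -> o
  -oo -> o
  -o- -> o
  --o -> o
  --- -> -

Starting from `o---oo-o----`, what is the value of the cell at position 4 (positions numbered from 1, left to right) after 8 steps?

oo-oooooo---
oooooooooo--
ooooooooooo-
oooooooooooo
oooooooooooo  (fixed point — unchanged through step 8)
position 4 holds o

o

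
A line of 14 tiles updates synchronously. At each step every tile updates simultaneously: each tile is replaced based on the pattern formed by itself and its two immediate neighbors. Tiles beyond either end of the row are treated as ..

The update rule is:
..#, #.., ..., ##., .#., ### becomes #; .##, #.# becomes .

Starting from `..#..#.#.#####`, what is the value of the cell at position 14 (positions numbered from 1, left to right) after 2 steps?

step 1: ######.#..####
step 2: .#####.###.###
position 14 holds #

#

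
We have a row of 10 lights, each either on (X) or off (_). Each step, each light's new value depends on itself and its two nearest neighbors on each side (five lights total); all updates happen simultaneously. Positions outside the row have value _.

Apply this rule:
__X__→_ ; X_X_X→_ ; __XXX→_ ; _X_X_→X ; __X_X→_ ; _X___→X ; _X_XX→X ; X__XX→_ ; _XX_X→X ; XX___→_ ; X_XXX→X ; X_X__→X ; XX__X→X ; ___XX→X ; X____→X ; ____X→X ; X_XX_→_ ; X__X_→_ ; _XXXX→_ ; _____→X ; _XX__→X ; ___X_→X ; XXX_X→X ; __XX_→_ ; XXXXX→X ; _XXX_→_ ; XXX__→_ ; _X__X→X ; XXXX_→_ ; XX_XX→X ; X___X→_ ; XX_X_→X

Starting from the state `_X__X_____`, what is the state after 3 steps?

X_____X_XX

step 1: X_X__XXXXX
step 2: _XXX___X__
step 3: X_____X_XX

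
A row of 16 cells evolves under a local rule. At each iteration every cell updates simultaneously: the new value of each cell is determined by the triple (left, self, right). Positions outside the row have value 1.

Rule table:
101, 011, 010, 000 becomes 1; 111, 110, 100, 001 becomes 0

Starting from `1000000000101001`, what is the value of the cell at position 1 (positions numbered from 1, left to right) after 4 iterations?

0

0011111110111001
0010000001100001
0010111101001101
0011100011001011
position 1 holds 0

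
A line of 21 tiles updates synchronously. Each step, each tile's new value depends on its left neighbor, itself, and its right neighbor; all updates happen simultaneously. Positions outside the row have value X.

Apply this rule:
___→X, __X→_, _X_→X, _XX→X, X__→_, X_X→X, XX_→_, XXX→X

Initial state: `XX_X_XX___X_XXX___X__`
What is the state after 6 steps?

step 1: X_XXXX__X_XXXX__X_X__
step 2: _XXXX___XXXXX___XXX__
step 3: XXXX__X_XXXX__X_XX___
step 4: XXX___XXXXX___XXX__X_
step 5: XX__X_XXXX__X_XX___XX
step 6: X___XXXXX___XXX__X_XX

X___XXXXX___XXX__X_XX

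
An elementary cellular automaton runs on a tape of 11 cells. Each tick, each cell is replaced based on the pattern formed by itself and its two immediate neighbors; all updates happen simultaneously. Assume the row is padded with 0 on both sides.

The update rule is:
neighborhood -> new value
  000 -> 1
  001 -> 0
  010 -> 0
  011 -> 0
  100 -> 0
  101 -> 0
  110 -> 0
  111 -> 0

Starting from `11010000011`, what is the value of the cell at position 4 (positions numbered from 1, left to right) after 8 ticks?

tick 1: 00000111000
tick 2: 11110000011
tick 3: 00000111000  (repeats tick 1; period 2)
tick 8: 11110000011
position 4 holds 1

1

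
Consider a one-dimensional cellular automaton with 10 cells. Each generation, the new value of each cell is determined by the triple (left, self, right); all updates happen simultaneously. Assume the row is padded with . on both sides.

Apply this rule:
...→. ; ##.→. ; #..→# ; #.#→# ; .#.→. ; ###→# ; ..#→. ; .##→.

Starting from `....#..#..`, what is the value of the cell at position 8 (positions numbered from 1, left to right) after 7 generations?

.

.....#..#.
......#..#
.......#..
........#.
.........#
..........
..........
position 8 holds .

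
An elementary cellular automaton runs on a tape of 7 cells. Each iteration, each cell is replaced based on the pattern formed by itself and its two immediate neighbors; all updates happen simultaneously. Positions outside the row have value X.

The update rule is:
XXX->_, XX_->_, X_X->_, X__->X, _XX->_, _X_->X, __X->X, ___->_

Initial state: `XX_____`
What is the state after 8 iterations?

__X___X
XXXX_X_
_____X_
X___XX_
_X_X___
_X_XX_X
_X_____
_XX___X

_XX___X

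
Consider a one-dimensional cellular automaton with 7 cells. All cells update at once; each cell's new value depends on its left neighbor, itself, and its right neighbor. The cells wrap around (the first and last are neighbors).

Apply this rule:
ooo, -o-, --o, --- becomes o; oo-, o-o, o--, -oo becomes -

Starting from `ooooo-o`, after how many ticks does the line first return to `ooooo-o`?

tick 1: oooo---
tick 2: -oo--oo
tick 3: ----o--
tick 4: ooooo-o

4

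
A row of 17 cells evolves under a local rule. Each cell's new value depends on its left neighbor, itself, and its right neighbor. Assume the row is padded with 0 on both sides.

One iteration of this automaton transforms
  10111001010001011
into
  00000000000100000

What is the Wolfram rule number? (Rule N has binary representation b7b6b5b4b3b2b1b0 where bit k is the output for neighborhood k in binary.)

position 3: 111 → 0  (bit 7 = 0)
position 4: 110 → 0  (bit 6 = 0)
position 1: 101 → 0  (bit 5 = 0)
position 5: 100 → 0  (bit 4 = 0)
position 2: 011 → 0  (bit 3 = 0)
position 0: 010 → 0  (bit 2 = 0)
position 6: 001 → 0  (bit 1 = 0)
position 11: 000 → 1  (bit 0 = 1)
bits b7..b0 = 00000001 = 1

1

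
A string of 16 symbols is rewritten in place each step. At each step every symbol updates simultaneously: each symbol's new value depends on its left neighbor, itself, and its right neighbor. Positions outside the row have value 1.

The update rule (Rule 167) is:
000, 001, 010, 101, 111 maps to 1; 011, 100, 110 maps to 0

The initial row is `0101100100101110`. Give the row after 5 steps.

1110001101110101
1100110010101110
1001000111110101
0011011011101110
0100100101010101

0100100101010101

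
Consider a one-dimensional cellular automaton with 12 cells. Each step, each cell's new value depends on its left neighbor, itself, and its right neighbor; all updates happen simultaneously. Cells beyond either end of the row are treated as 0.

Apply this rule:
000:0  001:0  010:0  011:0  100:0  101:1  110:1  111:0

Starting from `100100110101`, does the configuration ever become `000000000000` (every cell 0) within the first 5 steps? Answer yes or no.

yes

000000011010
000000001100
000000000100
000000000000
all cells are 0 at step 4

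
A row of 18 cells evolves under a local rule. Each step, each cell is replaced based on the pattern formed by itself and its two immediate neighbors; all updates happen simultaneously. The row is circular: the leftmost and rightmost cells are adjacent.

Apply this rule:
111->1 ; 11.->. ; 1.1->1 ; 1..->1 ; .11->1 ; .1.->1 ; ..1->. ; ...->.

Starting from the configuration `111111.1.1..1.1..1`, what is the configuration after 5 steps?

1.11111.1111.11111

step 1: 11111.11111.1111.1
step 2: 1111.11111.1111.11
step 3: 111.11111.1111.111
step 4: 11.11111.1111.1111
step 5: 1.11111.1111.11111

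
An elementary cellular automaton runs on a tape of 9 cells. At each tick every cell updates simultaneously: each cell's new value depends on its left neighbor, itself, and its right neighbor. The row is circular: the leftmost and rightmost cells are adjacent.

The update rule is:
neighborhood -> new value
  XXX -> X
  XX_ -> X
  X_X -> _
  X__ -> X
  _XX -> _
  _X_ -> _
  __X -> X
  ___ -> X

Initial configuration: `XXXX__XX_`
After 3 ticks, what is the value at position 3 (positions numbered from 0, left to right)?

X

_XXXXX_X_
X_XXXX__X
X__XXXXX_
position 3 holds X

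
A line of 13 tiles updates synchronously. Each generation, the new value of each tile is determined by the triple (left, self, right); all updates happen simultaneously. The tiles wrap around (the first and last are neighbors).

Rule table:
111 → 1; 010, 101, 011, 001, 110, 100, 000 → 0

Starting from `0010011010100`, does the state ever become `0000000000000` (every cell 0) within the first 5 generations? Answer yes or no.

0000000000000
all cells are 0 at generation 1

yes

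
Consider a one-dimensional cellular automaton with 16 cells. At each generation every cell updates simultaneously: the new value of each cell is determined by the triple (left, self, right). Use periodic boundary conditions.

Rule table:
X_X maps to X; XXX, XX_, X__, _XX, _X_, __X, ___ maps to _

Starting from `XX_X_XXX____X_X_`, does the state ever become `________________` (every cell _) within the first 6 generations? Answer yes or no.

yes

generation 1: __X_X________X_X
generation 2: ___X__________X_
generation 3: ________________
all cells are _ at generation 3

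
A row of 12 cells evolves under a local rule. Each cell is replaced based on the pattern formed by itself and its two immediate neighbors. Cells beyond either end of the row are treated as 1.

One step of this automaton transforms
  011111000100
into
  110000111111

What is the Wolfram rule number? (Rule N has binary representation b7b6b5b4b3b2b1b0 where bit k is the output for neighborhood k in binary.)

position 2: 111 → 0  (bit 7 = 0)
position 5: 110 → 0  (bit 6 = 0)
position 0: 101 → 1  (bit 5 = 1)
position 6: 100 → 1  (bit 4 = 1)
position 1: 011 → 1  (bit 3 = 1)
position 9: 010 → 1  (bit 2 = 1)
position 8: 001 → 1  (bit 1 = 1)
position 7: 000 → 1  (bit 0 = 1)
bits b7..b0 = 00111111 = 63

63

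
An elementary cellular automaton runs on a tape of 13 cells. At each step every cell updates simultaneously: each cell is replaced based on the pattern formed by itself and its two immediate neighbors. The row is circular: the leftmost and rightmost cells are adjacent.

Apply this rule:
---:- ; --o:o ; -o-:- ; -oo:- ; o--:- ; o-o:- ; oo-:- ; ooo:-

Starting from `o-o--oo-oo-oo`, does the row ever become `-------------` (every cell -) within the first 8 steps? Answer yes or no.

----o--------
---o---------
--o----------
-o-----------
o------------
------------o
-----------o-
----------o--
step 8 is ----------o--, still not uniform -

no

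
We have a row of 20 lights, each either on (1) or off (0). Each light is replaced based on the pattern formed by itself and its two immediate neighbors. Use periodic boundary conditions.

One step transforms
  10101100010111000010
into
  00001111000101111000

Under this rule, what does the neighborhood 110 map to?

At position 5 the neighborhood is 110; the next row has 1 there.

1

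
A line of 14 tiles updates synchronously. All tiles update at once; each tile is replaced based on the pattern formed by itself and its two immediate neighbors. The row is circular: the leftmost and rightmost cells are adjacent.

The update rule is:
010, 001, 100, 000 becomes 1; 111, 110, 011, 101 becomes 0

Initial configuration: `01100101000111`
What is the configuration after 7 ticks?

00011111111000

00011101111000
11100000000111
00011111111000
11100000000111  (repeats tick 2; period 2)
tick 7: 00011111111000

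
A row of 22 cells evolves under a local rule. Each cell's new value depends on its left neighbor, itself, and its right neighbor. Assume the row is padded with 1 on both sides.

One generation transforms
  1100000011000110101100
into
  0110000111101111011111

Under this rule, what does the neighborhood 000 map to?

At position 3 the neighborhood is 000; the next row has 0 there.

0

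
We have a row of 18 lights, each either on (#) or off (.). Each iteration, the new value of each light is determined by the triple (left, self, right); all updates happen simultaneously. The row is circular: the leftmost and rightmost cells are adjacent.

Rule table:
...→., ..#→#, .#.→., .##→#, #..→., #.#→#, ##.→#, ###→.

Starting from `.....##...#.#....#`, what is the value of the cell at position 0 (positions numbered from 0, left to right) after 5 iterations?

....###..#.#....#.
...##.#.#.#....#..
..####.#.#....#...
.##..##.#....#....
###.####....#.....
position 0 holds #

#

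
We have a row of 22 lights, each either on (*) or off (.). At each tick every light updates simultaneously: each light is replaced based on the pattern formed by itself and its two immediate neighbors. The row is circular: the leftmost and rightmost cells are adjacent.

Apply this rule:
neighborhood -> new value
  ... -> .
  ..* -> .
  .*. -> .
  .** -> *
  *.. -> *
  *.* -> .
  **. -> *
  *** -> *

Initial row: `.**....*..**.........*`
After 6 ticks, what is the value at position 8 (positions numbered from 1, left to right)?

*

tick 1: .***....*.***.........
tick 2: .****.....****........
tick 3: .*****....*****.......
tick 4: .******...******......
tick 5: .*******..*******.....
tick 6: .********.********....
position 8 holds *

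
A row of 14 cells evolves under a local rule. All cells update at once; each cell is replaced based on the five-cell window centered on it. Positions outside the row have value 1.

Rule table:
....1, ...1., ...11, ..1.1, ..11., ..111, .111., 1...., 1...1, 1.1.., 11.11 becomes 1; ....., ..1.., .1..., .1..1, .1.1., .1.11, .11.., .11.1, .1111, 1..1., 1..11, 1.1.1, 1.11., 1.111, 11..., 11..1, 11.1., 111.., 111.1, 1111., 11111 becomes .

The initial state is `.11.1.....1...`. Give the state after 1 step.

1...1.1.11..11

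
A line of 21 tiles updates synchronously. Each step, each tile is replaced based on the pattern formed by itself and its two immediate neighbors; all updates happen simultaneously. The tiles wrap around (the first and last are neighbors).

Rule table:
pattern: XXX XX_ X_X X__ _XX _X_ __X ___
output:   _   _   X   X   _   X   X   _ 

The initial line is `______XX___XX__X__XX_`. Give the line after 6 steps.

X___XXX___XXX_XXX_X__

_____X__X_X__XXXXX__X
X___XXXXXXXXX_____XXX
_X_X_________X___X___
XXXXX_______XXX_XXX__
_____X_____X___X___XX
X___XXX___XXX_XXX_X__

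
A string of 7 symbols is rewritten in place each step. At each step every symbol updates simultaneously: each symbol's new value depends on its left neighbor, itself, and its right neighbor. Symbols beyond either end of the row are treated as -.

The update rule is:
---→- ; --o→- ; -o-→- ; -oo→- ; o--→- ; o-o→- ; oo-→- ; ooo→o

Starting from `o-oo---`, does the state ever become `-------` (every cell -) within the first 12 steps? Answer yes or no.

yes

-------
all cells are - at step 1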